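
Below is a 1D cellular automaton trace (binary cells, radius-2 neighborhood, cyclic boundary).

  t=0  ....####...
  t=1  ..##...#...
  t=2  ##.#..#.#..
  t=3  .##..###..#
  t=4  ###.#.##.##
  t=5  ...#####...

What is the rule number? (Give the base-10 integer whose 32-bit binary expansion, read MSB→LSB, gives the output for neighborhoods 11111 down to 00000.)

  ##### -> .   bit 31 = 0  t=4,i=0
  ####. -> .   bit 30 = 0  t=0,i=6
  ###.# -> .   bit 29 = 0  t=4,i=2
  ###.. -> #   bit 28 = 1  t=0,i=7
  ##.## -> .   bit 27 = 0  t=4,i=8
  ##.#. -> #   bit 26 = 1  t=2,i=2
  ##..# -> .   bit 25 = 0  t=3,i=3
  ##... -> .   bit 24 = 0  t=0,i=8
  #.### -> .   bit 23 = 0  t=4,i=9
  #.##. -> #   bit 22 = 1  t=3,i=1
  #.#.# -> #   bit 21 = 1  t=4,i=4
  #.#.. -> .   bit 20 = 0  t=2,i=3
  #..## -> #   bit 19 = 1  t=2,i=10
  #..#. -> #   bit 18 = 1  t=2,i=5
  #...# -> .   bit 17 = 0  t=1,i=5
  #.... -> .   bit 16 = 0  t=0,i=9
  .#### -> .   bit 15 = 0  t=0,i=5
  .###. -> #   bit 14 = 1  t=3,i=6
  .##.# -> #   bit 13 = 1  t=2,i=1
  .##.. -> #   bit 12 = 1  t=1,i=3
  .#.## -> #   bit 11 = 1  t=3,i=0
  .#.#. -> #   bit 10 = 1  t=2,i=7
  .#..# -> .   bit 9 = 0  t=2,i=4
  .#... -> #   bit 8 = 1  t=1,i=8
  ..### -> .   bit 7 = 0  t=0,i=4
  ..##. -> .   bit 6 = 0  t=1,i=2
  ..#.# -> #   bit 5 = 1  t=2,i=6
  ..#.. -> .   bit 4 = 0  t=1,i=7
  ...## -> #   bit 3 = 1  t=0,i=3
  ...#. -> #   bit 2 = 1  t=1,i=6
  ....# -> #   bit 1 = 1  t=0,i=2
  ..... -> .   bit 0 = 0  t=0,i=0
  bits 00010100011011000111110100101110 = 342654254

342654254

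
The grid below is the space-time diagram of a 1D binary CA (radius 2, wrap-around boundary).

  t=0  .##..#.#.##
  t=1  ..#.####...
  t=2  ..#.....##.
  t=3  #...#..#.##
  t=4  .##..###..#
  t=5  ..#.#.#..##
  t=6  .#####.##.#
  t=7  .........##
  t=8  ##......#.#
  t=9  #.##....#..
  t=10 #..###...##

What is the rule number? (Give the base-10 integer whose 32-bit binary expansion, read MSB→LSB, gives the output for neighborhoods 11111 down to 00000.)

  nb #####: next=.  (t=6,i=3, bit31=0)
  nb ####.: next=.  (t=1,i=6, bit30=0)
  nb ###.#: next=.  (t=6,i=5, bit29=0)
  nb ###..: next=.  (t=1,i=7, bit28=0)
  nb ##.##: next=.  (t=0,i=0, bit27=0)
  nb ##.#.: next=#  (t=6,i=9, bit26=1)
  nb ##..#: next=.  (t=0,i=3, bit25=0)
  nb ##...: next=#  (t=1,i=8, bit24=1)
  nb #.###: next=.  (t=1,i=4, bit23=0)
  nb #.##.: next=.  (t=0,i=1, bit22=0)
  nb #.#.#: next=#  (t=0,i=7, bit21=1)
  nb #.#..: next=.  (t=5,i=6, bit20=0)
  nb #..##: next=#  (t=4,i=4, bit19=1)
  nb #..#.: next=#  (t=0,i=4, bit18=1)
  nb #...#: next=#  (t=2,i=0, bit17=1)
  nb #....: next=#  (t=1,i=9, bit16=1)
  nb .####: next=.  (t=1,i=5, bit15=0)
  nb .###.: next=#  (t=3,i=10, bit14=1)
  nb .##.#: next=.  (t=0,i=10, bit13=0)
  nb .##..: next=#  (t=0,i=2, bit12=1)
  nb .#.##: next=.  (t=0,i=8, bit11=0)
  nb .#.#.: next=#  (t=0,i=6, bit10=1)
  nb .#..#: next=#  (t=3,i=5, bit9=1)
  nb .#...: next=.  (t=2,i=3, bit8=0)
  nb ..###: next=.  (t=4,i=5, bit7=0)
  nb ..##.: next=.  (t=2,i=8, bit6=0)
  nb ..#.#: next=#  (t=0,i=5, bit5=1)
  nb ..#..: next=.  (t=2,i=2, bit4=0)
  nb ...##: next=#  (t=2,i=7, bit3=1)
  nb ...#.: next=.  (t=1,i=1, bit2=0)
  nb ....#: next=.  (t=1,i=0, bit1=0)
  nb .....: next=.  (t=1,i=10, bit0=0)
  bits 00000101001011110101011000101000 = 86988328

86988328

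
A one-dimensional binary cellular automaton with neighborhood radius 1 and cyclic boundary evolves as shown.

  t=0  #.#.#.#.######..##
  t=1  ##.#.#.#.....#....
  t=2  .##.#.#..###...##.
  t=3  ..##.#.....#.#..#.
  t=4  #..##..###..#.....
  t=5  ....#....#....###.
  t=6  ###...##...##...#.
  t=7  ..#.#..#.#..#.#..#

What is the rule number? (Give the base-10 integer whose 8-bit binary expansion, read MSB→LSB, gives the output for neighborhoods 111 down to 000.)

  [7] ### => .  t=0,i=9
  [6] ##. => #  t=0,i=0
  [5] #.# => #  t=0,i=1
  [4] #.. => .  t=0,i=14
  [3] .## => .  t=0,i=8
  [2] .#. => .  t=0,i=2
  [1] ..# => .  t=0,i=15
  [0] ... => #  t=1,i=9
  bits 01100001 = 97

97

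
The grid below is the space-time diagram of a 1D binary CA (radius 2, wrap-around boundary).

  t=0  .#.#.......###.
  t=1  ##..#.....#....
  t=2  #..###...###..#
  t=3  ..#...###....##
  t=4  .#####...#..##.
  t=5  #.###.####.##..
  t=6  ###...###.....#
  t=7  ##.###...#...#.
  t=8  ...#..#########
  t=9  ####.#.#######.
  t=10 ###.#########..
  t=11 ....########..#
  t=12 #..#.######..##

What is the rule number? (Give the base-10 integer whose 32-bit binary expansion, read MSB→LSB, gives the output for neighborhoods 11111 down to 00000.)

  #####|#  b31=1 t=4,i=3
  ####.|#  b30=1 t=4,i=4
  ###.#|.  b29=0 t=5,i=4
  ###..|.  b28=0 t=0,i=13
  ##.##|.  b27=0 t=5,i=5
  ##.#.|#  b26=1 t=9,i=4
  ##..#|.  b25=0 t=0,i=14
  ##...|#  b24=1 t=2,i=6
  #.###|#  b23=1 t=5,i=2
  #.##.|.  b22=0 t=5,i=11
  #.#.#|#  b21=1 t=9,i=5
  #.#..|.  b20=0 t=0,i=3
  #..##|#  b19=1 t=2,i=2
  #..#.|#  b18=1 t=0,i=0
  #...#|#  b17=1 t=2,i=7
  #....|.  b16=0 t=0,i=5
  .####|#  b15=1 t=4,i=2
  .###.|.  b14=0 t=0,i=12
  .##.#|.  b13=0 t=7,i=1
  .##..|.  b12=0 t=1,i=1
  .#.##|#  b11=1 t=5,i=1
  .#.#.|.  b10=0 t=0,i=2
  .#..#|.  b9=0 t=4,i=10
  .#...|#  b8=1 t=0,i=4
  ..###|.  b7=0 t=0,i=11
  ..##.|#  b6=1 t=1,i=0
  ..#.#|#  b5=1 t=0,i=1
  ..#..|#  b4=1 t=1,i=4
  ...##|#  b3=1 t=0,i=10
  ...#.|#  b2=1 t=1,i=9
  ....#|.  b1=0 t=0,i=9
  .....|.  b0=0 t=0,i=6
  bits 11000101101011101000100101111100 = 3316550012

3316550012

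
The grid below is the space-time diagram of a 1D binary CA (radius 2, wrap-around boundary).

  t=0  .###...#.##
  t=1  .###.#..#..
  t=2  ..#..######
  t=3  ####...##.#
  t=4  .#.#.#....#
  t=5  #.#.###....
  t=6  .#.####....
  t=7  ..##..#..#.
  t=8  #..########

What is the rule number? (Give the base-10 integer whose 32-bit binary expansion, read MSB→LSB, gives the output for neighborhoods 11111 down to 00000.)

  ##### -> #   bit 31 = 1  t=2,i=7
  ####. -> .   bit 30 = 0  t=2,i=9
  ###.# -> .   bit 29 = 0  t=1,i=3
  ###.. -> #   bit 28 = 1  t=0,i=3
  ##.## -> .   bit 27 = 0  t=0,i=0
  ##.#. -> .   bit 26 = 0  t=1,i=4
  ##..# -> #   bit 25 = 1  t=2,i=0
  ##... -> .   bit 24 = 0  t=0,i=4
  #.### -> #   bit 23 = 1  t=0,i=1
  #.##. -> .   bit 22 = 0  t=0,i=9
  #.#.# -> .   bit 21 = 0  t=4,i=1
  #.#.. -> #   bit 20 = 1  t=1,i=5
  #..## -> .   bit 19 = 0  t=2,i=4
  #..#. -> #   bit 18 = 1  t=1,i=7
  #...# -> #   bit 17 = 1  t=0,i=5
  #.... -> .   bit 16 = 0  t=4,i=7
  .#### -> .   bit 15 = 0  t=2,i=6
  .###. -> #   bit 14 = 1  t=0,i=2
  .##.# -> .   bit 13 = 0  t=0,i=10
  .##.. -> #   bit 12 = 1  t=7,i=3
  .#.## -> #   bit 11 = 1  t=0,i=8
  .#.#. -> #   bit 10 = 1  t=4,i=0
  .#..# -> #   bit 9 = 1  t=1,i=6
  .#... -> #   bit 8 = 1  t=1,i=9
  ..### -> .   bit 7 = 0  t=1,i=1
  ..##. -> .   bit 6 = 0  t=3,i=7
  ..#.# -> .   bit 5 = 0  t=0,i=7
  ..#.. -> #   bit 4 = 1  t=1,i=8
  ...## -> .   bit 3 = 0  t=1,i=0
  ...#. -> .   bit 2 = 0  t=0,i=6
  ....# -> .   bit 1 = 0  t=4,i=8
  ..... -> #   bit 0 = 1  t=6,i=9
  bits 10010010100101100101111100010001 = 2459328273

2459328273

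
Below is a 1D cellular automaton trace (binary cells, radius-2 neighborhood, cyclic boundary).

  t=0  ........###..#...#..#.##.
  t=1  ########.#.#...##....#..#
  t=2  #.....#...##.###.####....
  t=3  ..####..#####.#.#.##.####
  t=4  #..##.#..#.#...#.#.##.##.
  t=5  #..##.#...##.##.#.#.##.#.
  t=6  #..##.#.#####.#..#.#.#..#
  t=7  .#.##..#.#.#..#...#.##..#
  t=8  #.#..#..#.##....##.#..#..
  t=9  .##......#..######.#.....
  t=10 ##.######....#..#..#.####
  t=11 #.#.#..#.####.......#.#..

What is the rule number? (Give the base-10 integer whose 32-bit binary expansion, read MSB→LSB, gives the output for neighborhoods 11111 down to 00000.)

  [31] ##### => .  t=1,i=1
  [30] ####. => #  t=1,i=6
  [29] ###.# => .  t=1,i=7
  [28] ###.. => .  t=0,i=10
  [27] ##.## => #  t=2,i=12
  [26] ##.#. => .  t=1,i=8
  [25] ##..# => #  t=0,i=11
  [24] ##... => #  t=0,i=24
  [23] #.### => .  t=2,i=13
  [22] #.##. => .  t=0,i=22
  [21] #.#.# => .  t=1,i=9
  [20] #.#.. => #  t=1,i=11
  [19] #..## => .  t=1,i=23
  [18] #..#. => .  t=0,i=12
  [17] #...# => #  t=0,i=15
  [16] #.... => #  t=0,i=0
  [15] .#### => #  t=1,i=0
  [14] .###. => #  t=0,i=9
  [13] .##.# => #  t=2,i=11
  [12] .##.. => .  t=0,i=23
  [11] .#.## => #  t=0,i=21
  [10] .#.#. => #  t=1,i=10
  [9] .#..# => .  t=0,i=18
  [8] .#... => .  t=0,i=14
  [7] ..### => .  t=0,i=8
  [6] ..##. => #  t=1,i=15
  [5] ..#.# => .  t=0,i=20
  [4] ..#.. => .  t=0,i=13
  [3] ...## => #  t=0,i=7
  [2] ...#. => #  t=0,i=16
  [1] ....# => #  t=0,i=6
  [0] ..... => #  t=0,i=1
  bits 01001011000100111110110001001111 = 1259596879

1259596879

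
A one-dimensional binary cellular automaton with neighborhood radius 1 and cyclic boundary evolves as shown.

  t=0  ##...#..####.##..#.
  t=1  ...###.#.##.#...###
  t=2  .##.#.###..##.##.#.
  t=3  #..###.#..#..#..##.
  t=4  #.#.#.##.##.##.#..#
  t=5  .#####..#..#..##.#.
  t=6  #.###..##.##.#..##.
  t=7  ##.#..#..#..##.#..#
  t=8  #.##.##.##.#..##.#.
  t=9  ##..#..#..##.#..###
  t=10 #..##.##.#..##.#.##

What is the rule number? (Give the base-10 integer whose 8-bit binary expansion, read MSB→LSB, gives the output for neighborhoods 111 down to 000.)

  nb ###: next=#  (t=0,i=9, bit7=1)
  nb ##.: next=.  (t=0,i=1, bit6=0)
  nb #.#: next=#  (t=0,i=12, bit5=1)
  nb #..: next=.  (t=0,i=2, bit4=0)
  nb .##: next=.  (t=0,i=0, bit3=0)
  nb .#.: next=#  (t=0,i=5, bit2=1)
  nb ..#: next=#  (t=0,i=4, bit1=1)
  nb ...: next=#  (t=0,i=3, bit0=1)
  bits 10100111 = 167

167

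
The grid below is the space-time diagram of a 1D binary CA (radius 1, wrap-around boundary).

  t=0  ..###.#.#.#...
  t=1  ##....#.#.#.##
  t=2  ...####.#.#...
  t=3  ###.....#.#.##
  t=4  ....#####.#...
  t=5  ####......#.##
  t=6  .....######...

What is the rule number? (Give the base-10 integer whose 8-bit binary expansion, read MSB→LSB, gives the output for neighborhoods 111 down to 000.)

7

  ###|.  b7=0 t=0,i=3
  ##.|.  b6=0 t=0,i=4
  #.#|.  b5=0 t=0,i=5
  #..|.  b4=0 t=0,i=11
  .##|.  b3=0 t=0,i=2
  .#.|#  b2=1 t=0,i=6
  ..#|#  b1=1 t=0,i=1
  ...|#  b0=1 t=0,i=0
  bits 00000111 = 7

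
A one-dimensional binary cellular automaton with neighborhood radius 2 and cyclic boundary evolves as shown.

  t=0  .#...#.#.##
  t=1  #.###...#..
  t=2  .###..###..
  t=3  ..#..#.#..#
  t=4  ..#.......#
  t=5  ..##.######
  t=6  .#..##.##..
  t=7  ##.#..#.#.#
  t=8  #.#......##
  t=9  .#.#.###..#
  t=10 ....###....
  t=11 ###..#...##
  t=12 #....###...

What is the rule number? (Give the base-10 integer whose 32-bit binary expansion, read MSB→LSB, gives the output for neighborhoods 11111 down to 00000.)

  ##### -> #   bit 31 = 1  t=5,i=7
  ####. -> .   bit 30 = 0  t=5,i=9
  ###.# -> .   bit 29 = 0  t=7,i=1
  ###.. -> .   bit 28 = 0  t=1,i=4
  ##.## -> #   bit 27 = 1  t=5,i=4
  ##.#. -> #   bit 26 = 1  t=0,i=0
  ##..# -> .   bit 25 = 0  t=2,i=4
  ##... -> .   bit 24 = 0  t=1,i=5
  #.### -> #   bit 23 = 1  t=1,i=2
  #.##. -> .   bit 22 = 0  t=0,i=9
  #.#.# -> .   bit 21 = 0  t=0,i=7
  #.#.. -> .   bit 20 = 0  t=0,i=1
  #..## -> #   bit 19 = 1  t=2,i=5
  #..#. -> .   bit 18 = 0  t=1,i=10
  #...# -> #   bit 17 = 1  t=0,i=3
  #.... -> .   bit 16 = 0  t=4,i=4
  .#### -> .   bit 15 = 0  t=5,i=6
  .###. -> #   bit 14 = 1  t=1,i=3
  .##.# -> .   bit 13 = 0  t=0,i=10
  .##.. -> #   bit 12 = 1  t=6,i=8
  .#.## -> #   bit 11 = 1  t=0,i=8
  .#.#. -> .   bit 10 = 0  t=0,i=6
  .#..# -> .   bit 9 = 0  t=1,i=9
  .#... -> #   bit 8 = 1  t=0,i=2
  ..### -> .   bit 7 = 0  t=2,i=1
  ..##. -> .   bit 6 = 0  t=5,i=2
  ..#.# -> .   bit 5 = 0  t=0,i=5
  ..#.. -> #   bit 4 = 1  t=1,i=8
  ...## -> .   bit 3 = 0  t=2,i=0
  ...#. -> #   bit 2 = 1  t=0,i=4
  ....# -> #   bit 1 = 1  t=4,i=8
  ..... -> #   bit 0 = 1  t=4,i=5
  bits 10001100100010100101100100010111 = 2357877015

2357877015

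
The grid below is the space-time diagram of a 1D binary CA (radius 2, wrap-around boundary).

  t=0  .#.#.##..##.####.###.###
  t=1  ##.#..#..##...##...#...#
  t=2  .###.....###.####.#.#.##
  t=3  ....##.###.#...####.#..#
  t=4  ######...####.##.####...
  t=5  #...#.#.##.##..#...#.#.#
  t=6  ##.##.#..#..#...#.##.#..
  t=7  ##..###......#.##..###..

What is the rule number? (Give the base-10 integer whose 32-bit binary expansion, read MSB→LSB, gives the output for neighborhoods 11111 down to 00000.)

  nb #####: next=.  (t=4,i=2, bit31=0)
  nb ####.: next=#  (t=0,i=14, bit30=1)
  nb ###.#: next=#  (t=0,i=15, bit29=1)
  nb ###..: next=.  (t=2,i=3, bit28=0)
  nb ##.##: next=.  (t=0,i=11, bit27=0)
  nb ##.#.: next=#  (t=0,i=0, bit26=1)
  nb ##..#: next=.  (t=0,i=7, bit25=0)
  nb ##...: next=#  (t=1,i=11, bit24=1)
  nb #.###: next=.  (t=0,i=12, bit23=0)
  nb #.##.: next=.  (t=0,i=5, bit22=0)
  nb #.#.#: next=#  (t=0,i=1, bit21=1)
  nb #.#..: next=#  (t=1,i=3, bit20=1)
  nb #..##: next=.  (t=0,i=8, bit19=0)
  nb #..#.: next=.  (t=1,i=5, bit18=0)
  nb #...#: next=.  (t=1,i=12, bit17=0)
  nb #....: next=#  (t=2,i=5, bit16=1)
  nb .####: next=.  (t=0,i=13, bit15=0)
  nb .###.: next=.  (t=0,i=18, bit14=0)
  nb .##.#: next=#  (t=0,i=10, bit13=1)
  nb .##..: next=#  (t=0,i=6, bit12=1)
  nb .#.##: next=.  (t=0,i=4, bit11=0)
  nb .#.#.: next=.  (t=0,i=2, bit10=0)
  nb .#..#: next=.  (t=1,i=4, bit9=0)
  nb .#...: next=#  (t=1,i=20, bit8=1)
  nb ..###: next=#  (t=1,i=23, bit7=1)
  nb ..##.: next=#  (t=0,i=9, bit6=1)
  nb ..#.#: next=#  (t=5,i=4, bit5=1)
  nb ..#..: next=.  (t=1,i=6, bit4=0)
  nb ...##: next=#  (t=1,i=13, bit3=1)
  nb ...#.: next=#  (t=1,i=18, bit2=1)
  nb ....#: next=#  (t=2,i=7, bit1=1)
  nb .....: next=.  (t=2,i=6, bit0=0)
  bits 01100101001100010011000111101110 = 1697722862

1697722862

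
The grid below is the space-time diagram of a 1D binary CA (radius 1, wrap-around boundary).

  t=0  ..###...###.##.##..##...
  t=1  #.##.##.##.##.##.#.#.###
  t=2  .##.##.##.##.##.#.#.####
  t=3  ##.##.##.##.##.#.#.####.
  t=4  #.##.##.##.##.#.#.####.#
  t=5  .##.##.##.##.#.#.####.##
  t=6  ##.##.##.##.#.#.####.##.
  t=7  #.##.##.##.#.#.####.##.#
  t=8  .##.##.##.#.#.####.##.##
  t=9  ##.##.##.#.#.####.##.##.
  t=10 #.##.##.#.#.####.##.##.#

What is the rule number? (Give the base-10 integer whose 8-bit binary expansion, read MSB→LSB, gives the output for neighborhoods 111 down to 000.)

185

  [7] ### => #  t=0,i=3
  [6] ##. => .  t=0,i=4
  [5] #.# => #  t=0,i=11
  [4] #.. => #  t=0,i=5
  [3] .## => #  t=0,i=2
  [2] .#. => .  t=1,i=17
  [1] ..# => .  t=0,i=1
  [0] ... => #  t=0,i=0
  bits 10111001 = 185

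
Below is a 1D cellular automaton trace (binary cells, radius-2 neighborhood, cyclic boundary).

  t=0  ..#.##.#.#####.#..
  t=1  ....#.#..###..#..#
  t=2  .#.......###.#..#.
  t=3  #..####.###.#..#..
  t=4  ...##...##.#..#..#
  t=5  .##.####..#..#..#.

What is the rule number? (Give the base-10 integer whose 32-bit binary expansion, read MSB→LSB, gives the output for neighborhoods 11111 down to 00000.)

2512900233

  nb #####: next=#  (t=0,i=11, bit31=1)
  nb ####.: next=.  (t=0,i=12, bit30=0)
  nb ###.#: next=.  (t=0,i=13, bit29=0)
  nb ###..: next=#  (t=1,i=11, bit28=1)
  nb ##.##: next=.  (t=3,i=7, bit27=0)
  nb ##.#.: next=#  (t=0,i=6, bit26=1)
  nb ##..#: next=.  (t=1,i=12, bit25=0)
  nb ##...: next=#  (t=4,i=5, bit24=1)
  nb #.###: next=#  (t=0,i=9, bit23=1)
  nb #.##.: next=#  (t=0,i=4, bit22=1)
  nb #.#.#: next=.  (t=0,i=7, bit21=0)
  nb #.#..: next=.  (t=0,i=15, bit20=0)
  nb #..##: next=.  (t=1,i=8, bit19=0)
  nb #..#.: next=#  (t=1,i=13, bit18=1)
  nb #...#: next=#  (t=4,i=1, bit17=1)
  nb #....: next=#  (t=0,i=17, bit16=1)
  nb .####: next=#  (t=0,i=10, bit15=1)
  nb .###.: next=#  (t=1,i=10, bit14=1)
  nb .##.#: next=.  (t=0,i=5, bit13=0)
  nb .##..: next=#  (t=4,i=4, bit12=1)
  nb .#.##: next=.  (t=0,i=3, bit11=0)
  nb .#.#.: next=.  (t=1,i=5, bit10=0)
  nb .#..#: next=.  (t=1,i=7, bit9=0)
  nb .#...: next=.  (t=0,i=16, bit8=0)
  nb ..###: next=#  (t=1,i=9, bit7=1)
  nb ..##.: next=.  (t=4,i=3, bit6=0)
  nb ..#.#: next=.  (t=0,i=2, bit5=0)
  nb ..#..: next=.  (t=1,i=14, bit4=0)
  nb ...##: next=#  (t=2,i=8, bit3=1)
  nb ...#.: next=.  (t=0,i=1, bit2=0)
  nb ....#: next=.  (t=0,i=0, bit1=0)
  nb .....: next=#  (t=2,i=4, bit0=1)
  bits 10010101110001111101000010001001 = 2512900233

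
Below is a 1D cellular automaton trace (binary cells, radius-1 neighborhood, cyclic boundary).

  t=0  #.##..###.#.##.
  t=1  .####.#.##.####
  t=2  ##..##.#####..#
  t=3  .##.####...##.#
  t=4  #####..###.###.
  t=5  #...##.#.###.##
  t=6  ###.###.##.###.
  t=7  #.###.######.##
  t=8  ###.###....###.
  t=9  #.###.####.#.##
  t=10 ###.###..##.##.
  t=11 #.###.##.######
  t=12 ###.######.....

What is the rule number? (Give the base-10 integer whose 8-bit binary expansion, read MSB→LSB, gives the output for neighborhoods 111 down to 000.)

  ###|.  b7=0 t=0,i=7
  ##.|#  b6=1 t=0,i=3
  #.#|#  b5=1 t=0,i=1
  #..|#  b4=1 t=0,i=4
  .##|#  b3=1 t=0,i=2
  .#.|.  b2=0 t=0,i=0
  ..#|.  b1=0 t=0,i=5
  ...|#  b0=1 t=3,i=9
  bits 01111001 = 121

121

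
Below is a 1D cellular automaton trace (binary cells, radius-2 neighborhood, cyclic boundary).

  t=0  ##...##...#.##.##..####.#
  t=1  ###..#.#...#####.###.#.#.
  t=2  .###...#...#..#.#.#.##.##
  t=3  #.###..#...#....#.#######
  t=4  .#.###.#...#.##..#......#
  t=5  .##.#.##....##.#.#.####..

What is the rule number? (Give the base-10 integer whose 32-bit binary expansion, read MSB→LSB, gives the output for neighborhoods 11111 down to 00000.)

1601792211

  #####|.  b31=0 t=1,i=13
  ####.|#  b30=1 t=0,i=21
  ###.#|.  b29=0 t=0,i=22
  ###..|#  b28=1 t=0,i=1
  ##.##|#  b27=1 t=0,i=14
  ##.#.|#  b26=1 t=1,i=20
  ##..#|#  b25=1 t=0,i=17
  ##...|#  b24=1 t=0,i=2
  #.###|.  b23=0 t=0,i=24
  #.##.|#  b22=1 t=0,i=12
  #.#.#|#  b21=1 t=1,i=21
  #.#..|#  b20=1 t=1,i=7
  #..##|#  b19=1 t=0,i=18
  #..#.|.  b18=0 t=1,i=4
  #...#|.  b17=0 t=0,i=3
  #....|#  b16=1 t=3,i=13
  .####|.  b15=0 t=0,i=20
  .###.|#  b14=1 t=0,i=0
  .##.#|#  b13=1 t=0,i=13
  .##..|.  b12=0 t=0,i=6
  .#.##|#  b11=1 t=0,i=11
  .#.#.|.  b10=0 t=1,i=6
  .#..#|.  b9=0 t=2,i=12
  .#...|.  b8=0 t=1,i=8
  ..###|#  b7=1 t=0,i=19
  ..##.|#  b6=1 t=0,i=5
  ..#.#|.  b5=0 t=0,i=10
  ..#..|#  b4=1 t=2,i=7
  ...##|.  b3=0 t=0,i=4
  ...#.|.  b2=0 t=0,i=9
  ....#|#  b1=1 t=3,i=14
  .....|#  b0=1 t=4,i=20
  bits 01011111011110010110100011010011 = 1601792211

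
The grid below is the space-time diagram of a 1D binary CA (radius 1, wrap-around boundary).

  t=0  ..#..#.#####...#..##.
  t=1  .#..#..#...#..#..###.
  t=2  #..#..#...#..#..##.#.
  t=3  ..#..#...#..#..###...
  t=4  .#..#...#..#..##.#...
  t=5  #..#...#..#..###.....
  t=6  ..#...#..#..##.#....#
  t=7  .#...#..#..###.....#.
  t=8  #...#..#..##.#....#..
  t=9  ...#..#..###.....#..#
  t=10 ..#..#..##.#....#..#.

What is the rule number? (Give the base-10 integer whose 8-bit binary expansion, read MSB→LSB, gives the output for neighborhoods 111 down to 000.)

  nb ###: next=.  (t=0,i=8, bit7=0)
  nb ##.: next=#  (t=0,i=11, bit6=1)
  nb #.#: next=.  (t=0,i=6, bit5=0)
  nb #..: next=.  (t=0,i=3, bit4=0)
  nb .##: next=#  (t=0,i=7, bit3=1)
  nb .#.: next=.  (t=0,i=2, bit2=0)
  nb ..#: next=#  (t=0,i=1, bit1=1)
  nb ...: next=.  (t=0,i=0, bit0=0)
  bits 01001010 = 74

74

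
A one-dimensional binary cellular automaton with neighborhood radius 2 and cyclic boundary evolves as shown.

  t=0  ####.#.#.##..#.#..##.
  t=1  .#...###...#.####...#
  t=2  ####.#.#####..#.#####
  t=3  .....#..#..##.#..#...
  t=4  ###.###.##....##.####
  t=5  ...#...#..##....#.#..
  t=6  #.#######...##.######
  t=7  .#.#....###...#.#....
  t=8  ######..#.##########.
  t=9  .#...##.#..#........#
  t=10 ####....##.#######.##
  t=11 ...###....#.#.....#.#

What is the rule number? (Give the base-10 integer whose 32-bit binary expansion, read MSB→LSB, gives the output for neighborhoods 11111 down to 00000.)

456361909

  ##### -> .   bit 31 = 0  t=2,i=0
  ####. -> .   bit 30 = 0  t=0,i=2
  ###.# -> .   bit 29 = 0  t=0,i=3
  ###.. -> #   bit 28 = 1  t=1,i=7
  ##.## -> #   bit 27 = 1  t=0,i=20
  ##.#. -> .   bit 26 = 0  t=0,i=4
  ##..# -> #   bit 25 = 1  t=0,i=11
  ##... -> #   bit 24 = 1  t=1,i=8
  #.### -> .   bit 23 = 0  t=0,i=0
  #.##. -> .   bit 22 = 0  t=0,i=9
  #.#.# -> #   bit 21 = 1  t=0,i=5
  #.#.. -> #   bit 20 = 1  t=0,i=15
  #..## -> .   bit 19 = 0  t=0,i=17
  #..#. -> .   bit 18 = 0  t=0,i=12
  #...# -> #   bit 17 = 1  t=1,i=3
  #.... -> #   bit 16 = 1  t=3,i=19
  .#### -> #   bit 15 = 1  t=0,i=1
  .###. -> .   bit 14 = 0  t=1,i=6
  .##.# -> .   bit 13 = 0  t=0,i=19
  .##.. -> .   bit 12 = 0  t=0,i=10
  .#.## -> .   bit 11 = 0  t=0,i=8
  .#.#. -> #   bit 10 = 1  t=0,i=6
  .#..# -> #   bit 9 = 1  t=0,i=16
  .#... -> #   bit 8 = 1  t=1,i=2
  ..### -> #   bit 7 = 1  t=1,i=5
  ..##. -> .   bit 6 = 0  t=0,i=18
  ..#.# -> #   bit 5 = 1  t=0,i=13
  ..#.. -> #   bit 4 = 1  t=3,i=5
  ...## -> .   bit 3 = 0  t=1,i=4
  ...#. -> #   bit 2 = 1  t=1,i=10
  ....# -> .   bit 1 = 0  t=3,i=3
  ..... -> #   bit 0 = 1  t=3,i=0
  bits 00011011001100111000011110110101 = 456361909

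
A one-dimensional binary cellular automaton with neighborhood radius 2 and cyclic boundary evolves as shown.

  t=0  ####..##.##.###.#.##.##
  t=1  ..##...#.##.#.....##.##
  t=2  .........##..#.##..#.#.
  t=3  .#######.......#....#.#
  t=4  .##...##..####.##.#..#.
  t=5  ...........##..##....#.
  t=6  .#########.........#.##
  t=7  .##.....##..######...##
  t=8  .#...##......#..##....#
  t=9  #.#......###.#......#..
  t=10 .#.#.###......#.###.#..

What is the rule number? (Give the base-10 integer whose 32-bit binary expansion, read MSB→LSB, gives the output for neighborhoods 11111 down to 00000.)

1354802451

  nb #####: next=.  (t=0,i=0, bit31=0)
  nb ####.: next=#  (t=0,i=2, bit30=1)
  nb ###.#: next=.  (t=0,i=14, bit29=0)
  nb ###..: next=#  (t=0,i=3, bit28=1)
  nb ##.##: next=.  (t=0,i=8, bit27=0)
  nb ##.#.: next=.  (t=0,i=15, bit26=0)
  nb ##..#: next=.  (t=0,i=4, bit25=0)
  nb ##...: next=.  (t=1,i=4, bit24=0)
  nb #.###: next=#  (t=0,i=12, bit23=1)
  nb #.##.: next=#  (t=0,i=9, bit22=1)
  nb #.#.#: next=.  (t=0,i=16, bit21=0)
  nb #.#..: next=.  (t=1,i=12, bit20=0)
  nb #..##: next=.  (t=0,i=5, bit19=0)
  nb #..#.: next=.  (t=2,i=12, bit18=0)
  nb #...#: next=.  (t=1,i=5, bit17=0)
  nb #....: next=.  (t=1,i=14, bit16=0)
  nb .####: next=#  (t=0,i=22, bit15=1)
  nb .###.: next=.  (t=0,i=13, bit14=0)
  nb .##.#: next=#  (t=0,i=7, bit13=1)
  nb .##..: next=.  (t=1,i=3, bit12=0)
  nb .#.##: next=.  (t=0,i=17, bit11=0)
  nb .#.#.: next=#  (t=2,i=20, bit10=1)
  nb .#..#: next=.  (t=4,i=19, bit9=0)
  nb .#...: next=#  (t=1,i=13, bit8=1)
  nb ..###: next=.  (t=4,i=10, bit7=0)
  nb ..##.: next=.  (t=0,i=6, bit6=0)
  nb ..#.#: next=.  (t=1,i=7, bit5=0)
  nb ..#..: next=#  (t=3,i=15, bit4=1)
  nb ...##: next=.  (t=1,i=17, bit3=0)
  nb ...#.: next=.  (t=1,i=6, bit2=0)
  nb ....#: next=#  (t=1,i=16, bit1=1)
  nb .....: next=#  (t=1,i=15, bit0=1)
  bits 01010000110000001010010100010011 = 1354802451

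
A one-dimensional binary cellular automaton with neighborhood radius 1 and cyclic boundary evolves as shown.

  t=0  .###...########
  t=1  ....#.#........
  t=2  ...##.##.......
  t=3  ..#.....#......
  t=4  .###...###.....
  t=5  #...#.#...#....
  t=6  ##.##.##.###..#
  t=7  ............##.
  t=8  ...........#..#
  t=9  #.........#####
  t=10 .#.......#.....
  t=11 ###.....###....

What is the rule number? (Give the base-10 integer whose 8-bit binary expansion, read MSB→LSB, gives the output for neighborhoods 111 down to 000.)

  [7] ### => .  t=0,i=2
  [6] ##. => .  t=0,i=3
  [5] #.# => .  t=0,i=0
  [4] #.. => #  t=0,i=4
  [3] .## => .  t=0,i=1
  [2] .#. => #  t=1,i=4
  [1] ..# => #  t=0,i=6
  [0] ... => .  t=0,i=5
  bits 00010110 = 22

22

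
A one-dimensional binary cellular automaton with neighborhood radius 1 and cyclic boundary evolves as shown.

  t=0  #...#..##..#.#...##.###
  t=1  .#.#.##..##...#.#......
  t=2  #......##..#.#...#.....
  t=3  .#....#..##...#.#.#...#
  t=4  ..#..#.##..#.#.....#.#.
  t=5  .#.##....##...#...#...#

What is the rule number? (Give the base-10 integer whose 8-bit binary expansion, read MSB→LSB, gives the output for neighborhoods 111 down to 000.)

18

  ### -> .   bit 7 = 0  t=0,i=21
  ##. -> .   bit 6 = 0  t=0,i=0
  #.# -> .   bit 5 = 0  t=0,i=12
  #.. -> #   bit 4 = 1  t=0,i=1
  .## -> .   bit 3 = 0  t=0,i=7
  .#. -> .   bit 2 = 0  t=0,i=4
  ..# -> #   bit 1 = 1  t=0,i=3
  ... -> .   bit 0 = 0  t=0,i=2
  bits 00010010 = 18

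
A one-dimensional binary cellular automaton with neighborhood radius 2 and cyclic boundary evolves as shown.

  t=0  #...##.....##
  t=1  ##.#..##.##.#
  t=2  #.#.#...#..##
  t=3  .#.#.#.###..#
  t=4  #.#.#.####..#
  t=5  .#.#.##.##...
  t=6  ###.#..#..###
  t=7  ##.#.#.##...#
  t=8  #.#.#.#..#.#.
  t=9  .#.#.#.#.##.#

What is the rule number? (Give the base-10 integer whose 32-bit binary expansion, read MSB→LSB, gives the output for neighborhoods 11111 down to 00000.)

3716239166

  #####|#  b31=1 t=6,i=0
  ####.|#  b30=1 t=4,i=8
  ###.#|.  b29=0 t=1,i=1
  ###..|#  b28=1 t=0,i=0
  ##.##|#  b27=1 t=1,i=8
  ##.#.|#  b26=1 t=1,i=2
  ##..#|.  b25=0 t=3,i=10
  ##...|#  b24=1 t=0,i=1
  #.###|#  b23=1 t=1,i=12
  #.##.|.  b22=0 t=1,i=9
  #.#.#|.  b21=0 t=2,i=2
  #.#..|.  b20=0 t=1,i=3
  #..##|.  b19=0 t=1,i=5
  #..#.|.  b18=0 t=3,i=11
  #...#|.  b17=0 t=0,i=2
  #....|#  b16=1 t=0,i=7
  .####|.  b15=0 t=4,i=7
  .###.|#  b14=1 t=0,i=12
  .##.#|.  b13=0 t=1,i=7
  .##..|.  b12=0 t=0,i=5
  .#.##|#  b11=1 t=3,i=6
  .#.#.|#  b10=1 t=2,i=3
  .#..#|#  b9=1 t=1,i=4
  .#...|#  b8=1 t=2,i=5
  ..###|.  b7=0 t=0,i=11
  ..##.|.  b6=0 t=0,i=4
  ..#.#|#  b5=1 t=3,i=12
  ..#..|#  b4=1 t=2,i=8
  ...##|#  b3=1 t=0,i=3
  ...#.|#  b2=1 t=2,i=7
  ....#|#  b1=1 t=0,i=9
  .....|.  b0=0 t=0,i=8
  bits 11011101100000010100111100111110 = 3716239166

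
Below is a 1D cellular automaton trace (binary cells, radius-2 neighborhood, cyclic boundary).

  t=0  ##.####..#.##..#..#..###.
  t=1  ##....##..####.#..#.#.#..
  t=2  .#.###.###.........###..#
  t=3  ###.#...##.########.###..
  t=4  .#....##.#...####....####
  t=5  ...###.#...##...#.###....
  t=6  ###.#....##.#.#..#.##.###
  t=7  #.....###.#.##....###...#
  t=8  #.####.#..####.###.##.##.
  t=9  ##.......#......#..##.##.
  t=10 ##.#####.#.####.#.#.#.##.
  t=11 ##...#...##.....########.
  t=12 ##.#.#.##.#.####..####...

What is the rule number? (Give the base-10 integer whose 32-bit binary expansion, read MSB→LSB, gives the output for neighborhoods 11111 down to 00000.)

2456517659

  #####|#  b31=1 t=3,i=13
  ####.|.  b30=0 t=0,i=5
  ###.#|.  b29=0 t=0,i=23
  ###..|#  b28=1 t=0,i=6
  ##.##|.  b27=0 t=0,i=2
  ##.#.|.  b26=0 t=1,i=14
  ##..#|#  b25=1 t=0,i=7
  ##...|.  b24=0 t=1,i=2
  #.###|.  b23=0 t=0,i=3
  #.##.|#  b22=1 t=0,i=0
  #.#.#|#  b21=1 t=1,i=20
  #.#..|.  b20=0 t=1,i=15
  #..##|#  b19=1 t=0,i=20
  #..#.|.  b18=0 t=0,i=8
  #...#|#  b17=1 t=3,i=6
  #....|#  b16=1 t=1,i=3
  .####|.  b15=0 t=0,i=4
  .###.|#  b14=1 t=0,i=22
  .##.#|#  b13=1 t=0,i=1
  .##..|#  b12=1 t=0,i=12
  .#.##|#  b11=1 t=0,i=10
  .#.#.|#  b10=1 t=1,i=19
  .#..#|.  b9=0 t=0,i=16
  .#...|.  b8=0 t=3,i=5
  ..###|.  b7=0 t=0,i=21
  ..##.|.  b6=0 t=1,i=0
  ..#.#|.  b5=0 t=0,i=9
  ..#..|#  b4=1 t=0,i=15
  ...##|#  b3=1 t=1,i=5
  ...#.|.  b2=0 t=5,i=15
  ....#|#  b1=1 t=1,i=4
  .....|#  b0=1 t=2,i=12
  bits 10010010011010110111110000011011 = 2456517659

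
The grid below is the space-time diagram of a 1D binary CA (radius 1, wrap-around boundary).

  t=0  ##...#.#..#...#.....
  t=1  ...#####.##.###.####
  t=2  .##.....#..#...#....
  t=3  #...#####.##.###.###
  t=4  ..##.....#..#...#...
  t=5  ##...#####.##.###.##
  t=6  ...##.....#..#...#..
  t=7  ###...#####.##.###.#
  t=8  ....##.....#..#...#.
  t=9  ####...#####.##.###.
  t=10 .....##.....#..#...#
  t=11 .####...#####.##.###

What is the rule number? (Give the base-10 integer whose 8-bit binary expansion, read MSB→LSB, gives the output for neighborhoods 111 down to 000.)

  [7] ### => .  t=1,i=4
  [6] ##. => .  t=0,i=1
  [5] #.# => #  t=0,i=6
  [4] #.. => .  t=0,i=2
  [3] .## => .  t=0,i=0
  [2] .#. => #  t=0,i=5
  [1] ..# => #  t=0,i=4
  [0] ... => #  t=0,i=3
  bits 00100111 = 39

39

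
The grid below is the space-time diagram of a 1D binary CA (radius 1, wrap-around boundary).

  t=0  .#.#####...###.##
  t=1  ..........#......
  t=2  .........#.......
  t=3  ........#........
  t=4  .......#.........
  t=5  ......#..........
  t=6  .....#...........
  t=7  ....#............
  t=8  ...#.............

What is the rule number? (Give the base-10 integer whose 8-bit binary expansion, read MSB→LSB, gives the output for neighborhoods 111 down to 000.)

  ###|.  b7=0 t=0,i=4
  ##.|.  b6=0 t=0,i=7
  #.#|.  b5=0 t=0,i=0
  #..|.  b4=0 t=0,i=8
  .##|.  b3=0 t=0,i=3
  .#.|.  b2=0 t=0,i=1
  ..#|#  b1=1 t=0,i=10
  ...|.  b0=0 t=0,i=9
  bits 00000010 = 2

2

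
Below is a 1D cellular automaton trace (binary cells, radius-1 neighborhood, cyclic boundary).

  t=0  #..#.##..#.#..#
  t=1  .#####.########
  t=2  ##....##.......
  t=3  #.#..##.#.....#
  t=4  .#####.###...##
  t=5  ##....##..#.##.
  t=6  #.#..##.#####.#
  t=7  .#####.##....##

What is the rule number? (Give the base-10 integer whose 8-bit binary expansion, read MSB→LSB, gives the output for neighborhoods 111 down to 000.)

  ### -> .   bit 7 = 0  t=1,i=2
  ##. -> .   bit 6 = 0  t=0,i=0
  #.# -> #   bit 5 = 1  t=0,i=4
  #.. -> #   bit 4 = 1  t=0,i=1
  .## -> #   bit 3 = 1  t=0,i=5
  .#. -> #   bit 2 = 1  t=0,i=3
  ..# -> #   bit 1 = 1  t=0,i=2
  ... -> .   bit 0 = 0  t=2,i=3
  bits 00111110 = 62

62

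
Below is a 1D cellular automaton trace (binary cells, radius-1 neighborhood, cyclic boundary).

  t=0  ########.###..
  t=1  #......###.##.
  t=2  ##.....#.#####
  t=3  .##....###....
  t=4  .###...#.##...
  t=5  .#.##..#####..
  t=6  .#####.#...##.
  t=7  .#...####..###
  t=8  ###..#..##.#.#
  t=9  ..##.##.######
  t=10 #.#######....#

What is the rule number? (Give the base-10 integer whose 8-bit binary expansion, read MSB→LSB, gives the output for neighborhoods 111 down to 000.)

124

  ### -> .   bit 7 = 0  t=0,i=1
  ##. -> #   bit 6 = 1  t=0,i=7
  #.# -> #   bit 5 = 1  t=0,i=8
  #.. -> #   bit 4 = 1  t=0,i=12
  .## -> #   bit 3 = 1  t=0,i=0
  .#. -> #   bit 2 = 1  t=1,i=0
  ..# -> .   bit 1 = 0  t=0,i=13
  ... -> .   bit 0 = 0  t=1,i=2
  bits 01111100 = 124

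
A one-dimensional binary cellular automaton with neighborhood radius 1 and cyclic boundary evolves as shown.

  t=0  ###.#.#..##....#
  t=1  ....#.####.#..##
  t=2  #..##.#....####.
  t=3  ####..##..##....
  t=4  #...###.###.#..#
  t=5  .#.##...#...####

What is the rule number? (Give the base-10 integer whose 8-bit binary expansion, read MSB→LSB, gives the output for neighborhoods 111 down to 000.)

30

  ###|.  b7=0 t=0,i=0
  ##.|.  b6=0 t=0,i=2
  #.#|.  b5=0 t=0,i=3
  #..|#  b4=1 t=0,i=7
  .##|#  b3=1 t=0,i=9
  .#.|#  b2=1 t=0,i=4
  ..#|#  b1=1 t=0,i=8
  ...|.  b0=0 t=0,i=12
  bits 00011110 = 30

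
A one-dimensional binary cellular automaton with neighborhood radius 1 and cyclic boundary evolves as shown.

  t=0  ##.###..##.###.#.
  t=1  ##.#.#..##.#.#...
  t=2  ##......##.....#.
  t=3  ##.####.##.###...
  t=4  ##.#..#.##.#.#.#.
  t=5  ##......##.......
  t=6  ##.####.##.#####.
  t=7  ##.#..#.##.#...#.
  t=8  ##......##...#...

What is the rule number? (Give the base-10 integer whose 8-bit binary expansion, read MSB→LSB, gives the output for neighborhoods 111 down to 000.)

  ### -> .   bit 7 = 0  t=0,i=4
  ##. -> #   bit 6 = 1  t=0,i=1
  #.# -> .   bit 5 = 0  t=0,i=2
  #.. -> .   bit 4 = 0  t=0,i=6
  .## -> #   bit 3 = 1  t=0,i=0
  .#. -> .   bit 2 = 0  t=0,i=15
  ..# -> .   bit 1 = 0  t=0,i=7
  ... -> #   bit 0 = 1  t=1,i=15
  bits 01001001 = 73

73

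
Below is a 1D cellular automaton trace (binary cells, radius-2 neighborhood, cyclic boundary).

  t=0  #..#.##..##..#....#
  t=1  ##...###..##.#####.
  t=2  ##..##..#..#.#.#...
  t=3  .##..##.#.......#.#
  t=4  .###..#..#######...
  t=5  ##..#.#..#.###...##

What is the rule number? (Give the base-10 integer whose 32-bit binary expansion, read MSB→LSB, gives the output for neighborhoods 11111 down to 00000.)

  #####|#  b31=1 t=1,i=15
  ####.|.  b30=0 t=1,i=16
  ###.#|.  b29=0 t=1,i=17
  ###..|.  b28=0 t=1,i=7
  ##.##|.  b27=0 t=1,i=12
  ##.#.|.  b26=0 t=3,i=7
  ##..#|#  b25=1 t=0,i=1
  ##...|.  b24=0 t=1,i=2
  #.###|#  b23=1 t=1,i=13
  #.##.|#  b22=1 t=0,i=5
  #.#.#|.  b21=0 t=2,i=13
  #.#..|.  b20=0 t=2,i=15
  #..##|.  b19=0 t=0,i=8
  #..#.|.  b18=0 t=0,i=2
  #...#|.  b17=0 t=1,i=3
  #....|#  b16=1 t=0,i=15
  .####|.  b15=0 t=1,i=14
  .###.|.  b14=0 t=1,i=6
  .##.#|#  b13=1 t=1,i=11
  .##..|#  b12=1 t=0,i=0
  .#.##|.  b11=0 t=0,i=4
  .#.#.|.  b10=0 t=2,i=12
  .#..#|.  b9=0 t=2,i=9
  .#...|#  b8=1 t=0,i=14
  ..###|#  b7=1 t=1,i=5
  ..##.|.  b6=0 t=0,i=9
  ..#.#|.  b5=0 t=0,i=3
  ..#..|#  b4=1 t=0,i=13
  ...##|#  b3=1 t=0,i=17
  ...#.|#  b2=1 t=3,i=15
  ....#|#  b1=1 t=0,i=16
  .....|#  b0=1 t=3,i=11
  bits 10000010110000010011000110011111 = 2193699231

2193699231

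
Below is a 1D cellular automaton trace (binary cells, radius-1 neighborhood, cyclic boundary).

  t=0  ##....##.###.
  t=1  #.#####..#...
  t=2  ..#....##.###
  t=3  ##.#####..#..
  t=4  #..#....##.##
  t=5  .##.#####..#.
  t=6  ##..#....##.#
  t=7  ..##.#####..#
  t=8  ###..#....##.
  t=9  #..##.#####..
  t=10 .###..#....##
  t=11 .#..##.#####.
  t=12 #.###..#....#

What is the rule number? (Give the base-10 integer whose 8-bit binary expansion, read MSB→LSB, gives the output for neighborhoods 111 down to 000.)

27

  [7] ### => .  t=0,i=10
  [6] ##. => .  t=0,i=1
  [5] #.# => .  t=0,i=8
  [4] #.. => #  t=0,i=2
  [3] .## => #  t=0,i=0
  [2] .#. => .  t=1,i=0
  [1] ..# => #  t=0,i=5
  [0] ... => #  t=0,i=3
  bits 00011011 = 27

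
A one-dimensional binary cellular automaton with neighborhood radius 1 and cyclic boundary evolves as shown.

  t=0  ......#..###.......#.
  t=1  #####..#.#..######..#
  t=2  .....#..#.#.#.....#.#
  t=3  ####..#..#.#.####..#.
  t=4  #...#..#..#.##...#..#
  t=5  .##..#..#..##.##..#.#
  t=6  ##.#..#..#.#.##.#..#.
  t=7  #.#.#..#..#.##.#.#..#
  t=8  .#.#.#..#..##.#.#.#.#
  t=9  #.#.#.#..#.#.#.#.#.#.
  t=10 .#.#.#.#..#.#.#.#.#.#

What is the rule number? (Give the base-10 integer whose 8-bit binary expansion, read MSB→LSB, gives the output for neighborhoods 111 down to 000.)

  [7] ### => .  t=0,i=10
  [6] ##. => .  t=0,i=11
  [5] #.# => #  t=1,i=8
  [4] #.. => #  t=0,i=7
  [3] .## => #  t=0,i=9
  [2] .#. => .  t=0,i=6
  [1] ..# => .  t=0,i=5
  [0] ... => #  t=0,i=0
  bits 00111001 = 57

57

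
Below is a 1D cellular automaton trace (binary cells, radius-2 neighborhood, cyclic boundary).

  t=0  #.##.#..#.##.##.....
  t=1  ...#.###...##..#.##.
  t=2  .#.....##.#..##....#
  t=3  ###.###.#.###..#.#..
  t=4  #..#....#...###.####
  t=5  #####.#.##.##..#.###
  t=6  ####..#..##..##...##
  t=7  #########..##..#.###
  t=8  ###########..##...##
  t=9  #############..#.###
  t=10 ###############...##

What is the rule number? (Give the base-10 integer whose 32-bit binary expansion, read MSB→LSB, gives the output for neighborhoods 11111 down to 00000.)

3678185371

  #####|#  b31=1 t=4,i=18
  ####.|#  b30=1 t=4,i=19
  ###.#|.  b29=0 t=3,i=2
  ###..|#  b28=1 t=1,i=7
  ##.##|#  b27=1 t=0,i=12
  ##.#.|.  b26=0 t=0,i=4
  ##..#|#  b25=1 t=1,i=13
  ##...|#  b24=1 t=0,i=15
  #.###|.  b23=0 t=1,i=5
  #.##.|.  b22=0 t=0,i=2
  #.#.#|#  b21=1 t=3,i=8
  #.#..|#  b20=1 t=0,i=5
  #..##|#  b19=1 t=2,i=12
  #..#.|#  b18=1 t=0,i=7
  #...#|.  b17=0 t=1,i=9
  #....|.  b16=0 t=0,i=16
  .####|#  b15=1 t=4,i=17
  .###.|.  b14=0 t=1,i=6
  .##.#|#  b13=1 t=0,i=3
  .##..|.  b12=0 t=0,i=14
  .#.##|.  b11=0 t=0,i=1
  .#.#.|#  b10=1 t=2,i=0
  .#..#|#  b9=1 t=0,i=6
  .#...|#  b8=1 t=2,i=2
  ..###|#  b7=1 t=3,i=0
  ..##.|.  b6=0 t=1,i=11
  ..#.#|.  b5=0 t=0,i=0
  ..#..|#  b4=1 t=4,i=3
  ...##|#  b3=1 t=1,i=10
  ...#.|.  b2=0 t=0,i=19
  ....#|#  b1=1 t=0,i=18
  .....|#  b0=1 t=0,i=17
  bits 11011011001111001010011110011011 = 3678185371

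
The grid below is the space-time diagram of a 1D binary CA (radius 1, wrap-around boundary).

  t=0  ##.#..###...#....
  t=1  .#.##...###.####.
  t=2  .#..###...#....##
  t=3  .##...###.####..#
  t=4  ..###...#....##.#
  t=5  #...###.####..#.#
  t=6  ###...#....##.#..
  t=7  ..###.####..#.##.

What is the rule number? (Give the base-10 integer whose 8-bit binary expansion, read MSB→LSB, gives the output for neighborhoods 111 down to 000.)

  nb ###: next=.  (t=0,i=7, bit7=0)
  nb ##.: next=#  (t=0,i=1, bit6=1)
  nb #.#: next=.  (t=0,i=2, bit5=0)
  nb #..: next=#  (t=0,i=4, bit4=1)
  nb .##: next=.  (t=0,i=0, bit3=0)
  nb .#.: next=#  (t=0,i=3, bit2=1)
  nb ..#: next=.  (t=0,i=5, bit1=0)
  nb ...: next=#  (t=0,i=10, bit0=1)
  bits 01010101 = 85

85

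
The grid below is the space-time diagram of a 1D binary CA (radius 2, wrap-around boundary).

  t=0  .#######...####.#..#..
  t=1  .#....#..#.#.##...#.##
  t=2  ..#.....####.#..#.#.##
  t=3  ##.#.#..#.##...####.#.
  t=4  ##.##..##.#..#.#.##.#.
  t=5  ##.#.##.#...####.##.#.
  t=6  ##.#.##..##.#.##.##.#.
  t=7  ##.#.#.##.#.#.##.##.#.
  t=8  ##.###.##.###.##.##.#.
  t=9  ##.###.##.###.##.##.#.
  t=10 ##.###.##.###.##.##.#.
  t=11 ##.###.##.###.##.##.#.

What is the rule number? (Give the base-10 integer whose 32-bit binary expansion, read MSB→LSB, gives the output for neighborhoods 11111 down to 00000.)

  nb #####: next=.  (t=0,i=3, bit31=0)
  nb ####.: next=#  (t=0,i=6, bit30=1)
  nb ###.#: next=#  (t=0,i=14, bit29=1)
  nb ###..: next=.  (t=0,i=7, bit28=0)
  nb ##.##: next=.  (t=4,i=2, bit27=0)
  nb ##.#.: next=.  (t=0,i=15, bit26=0)
  nb ##..#: next=#  (t=2,i=0, bit25=1)
  nb ##...: next=.  (t=0,i=8, bit24=0)
  nb #.###: next=#  (t=8,i=3, bit23=1)
  nb #.##.: next=#  (t=1,i=13, bit22=1)
  nb #.#.#: next=#  (t=1,i=11, bit21=1)
  nb #.#..: next=.  (t=0,i=16, bit20=0)
  nb #..##: next=#  (t=4,i=6, bit19=1)
  nb #..#.: next=#  (t=0,i=18, bit18=1)
  nb #...#: next=#  (t=0,i=9, bit17=1)
  nb #....: next=.  (t=1,i=3, bit16=0)
  nb .####: next=.  (t=0,i=2, bit15=0)
  nb .###.: next=#  (t=8,i=4, bit14=1)
  nb .##.#: next=#  (t=1,i=21, bit13=1)
  nb .##..: next=.  (t=1,i=14, bit12=0)
  nb .#.##: next=.  (t=1,i=12, bit11=0)
  nb .#.#.: next=#  (t=1,i=10, bit10=1)
  nb .#..#: next=.  (t=0,i=17, bit9=0)
  nb .#...: next=#  (t=0,i=20, bit8=1)
  nb ..###: next=#  (t=0,i=1, bit7=1)
  nb ..##.: next=.  (t=4,i=7, bit6=0)
  nb ..#.#: next=#  (t=1,i=9, bit5=1)
  nb ..#..: next=.  (t=0,i=19, bit4=0)
  nb ...##: next=.  (t=0,i=0, bit3=0)
  nb ...#.: next=.  (t=1,i=5, bit2=0)
  nb ....#: next=.  (t=1,i=4, bit1=0)
  nb .....: next=#  (t=2,i=5, bit0=1)
  bits 01100010111011100110010110100001 = 1659790753

1659790753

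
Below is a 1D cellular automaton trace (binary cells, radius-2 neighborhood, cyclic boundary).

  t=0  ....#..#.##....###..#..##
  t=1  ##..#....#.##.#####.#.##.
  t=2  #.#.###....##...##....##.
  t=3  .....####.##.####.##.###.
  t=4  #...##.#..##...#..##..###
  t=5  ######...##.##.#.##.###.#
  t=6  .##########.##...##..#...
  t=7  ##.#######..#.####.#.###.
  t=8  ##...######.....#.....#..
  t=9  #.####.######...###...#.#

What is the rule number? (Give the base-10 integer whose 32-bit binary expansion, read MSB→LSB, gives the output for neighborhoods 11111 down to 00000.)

  #####|#  b31=1 t=1,i=16
  ####.|#  b30=1 t=1,i=17
  ###.#|.  b29=0 t=1,i=18
  ###..|#  b28=1 t=0,i=17
  ##.##|.  b27=0 t=1,i=13
  ##.#.|.  b26=0 t=1,i=19
  ##..#|#  b25=1 t=0,i=18
  ##...|#  b24=1 t=0,i=0
  #.###|.  b23=0 t=1,i=14
  #.##.|#  b22=1 t=0,i=9
  #.#.#|.  b21=0 t=1,i=20
  #.#..|.  b20=0 t=4,i=7
  #..##|#  b19=1 t=0,i=22
  #..#.|.  b18=0 t=0,i=6
  #...#|#  b17=1 t=2,i=14
  #....|#  b16=1 t=0,i=1
  .####|.  b15=0 t=1,i=15
  .###.|#  b14=1 t=0,i=16
  .##.#|#  b13=1 t=1,i=12
  .##..|.  b12=0 t=0,i=10
  .#.##|.  b11=0 t=0,i=8
  .#.#.|.  b10=0 t=2,i=1
  .#..#|.  b9=0 t=0,i=5
  .#...|#  b8=1 t=1,i=5
  ..###|#  b7=1 t=0,i=15
  ..##.|#  b6=1 t=0,i=23
  ..#.#|.  b5=0 t=0,i=7
  ..#..|#  b4=1 t=0,i=4
  ...##|#  b3=1 t=0,i=14
  ...#.|.  b2=0 t=0,i=3
  ....#|.  b1=0 t=0,i=2
  .....|.  b0=0 t=3,i=1
  bits 11010011010010110110000111011000 = 3544932824

3544932824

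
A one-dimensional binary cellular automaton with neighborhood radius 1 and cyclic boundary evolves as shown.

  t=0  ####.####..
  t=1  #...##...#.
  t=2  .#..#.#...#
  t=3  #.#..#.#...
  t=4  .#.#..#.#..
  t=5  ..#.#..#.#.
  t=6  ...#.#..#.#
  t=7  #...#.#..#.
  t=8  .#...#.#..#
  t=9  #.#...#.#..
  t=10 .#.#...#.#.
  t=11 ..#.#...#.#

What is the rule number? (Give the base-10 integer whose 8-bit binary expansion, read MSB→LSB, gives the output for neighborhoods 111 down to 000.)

56

  ###|.  b7=0 t=0,i=1
  ##.|.  b6=0 t=0,i=3
  #.#|#  b5=1 t=0,i=4
  #..|#  b4=1 t=0,i=9
  .##|#  b3=1 t=0,i=0
  .#.|.  b2=0 t=1,i=0
  ..#|.  b1=0 t=0,i=10
  ...|.  b0=0 t=1,i=2
  bits 00111000 = 56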